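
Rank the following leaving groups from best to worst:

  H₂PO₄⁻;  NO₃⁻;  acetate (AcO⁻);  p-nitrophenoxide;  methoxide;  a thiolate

Rank by basicity of the departing species: weakest base leaves most easily.
NO₃⁻: pKₐ(HNO₃) ≈ -1.3
H₂PO₄⁻: pKₐ(H₃PO₄) ≈ 2.1
acetate (AcO⁻): pKₐ(CH₃COOH) ≈ 4.8
p-nitrophenoxide: pKₐ(p-nitrophenol) ≈ 7.2
a thiolate: pKₐ(RSH (a thiol)) ≈ 10.5
methoxide: pKₐ(CH₃OH) ≈ 15.5

NO₃⁻ > H₂PO₄⁻ > acetate (AcO⁻) > p-nitrophenoxide > a thiolate > methoxide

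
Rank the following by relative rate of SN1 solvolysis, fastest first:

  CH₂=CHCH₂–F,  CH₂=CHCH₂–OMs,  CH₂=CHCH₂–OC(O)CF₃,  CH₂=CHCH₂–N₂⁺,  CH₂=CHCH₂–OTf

CH₂=CHCH₂–N₂⁺ > CH₂=CHCH₂–OTf > CH₂=CHCH₂–OMs > CH₂=CHCH₂–OC(O)CF₃ > CH₂=CHCH₂–F

Identical carbon frameworks mean the comparison reduces to leaving-group quality.
A good leaving group is a weak base: the lower the pKₐ of its conjugate acid, the more readily it departs.
CH₂=CHCH₂–N₂⁺ loses N₂: no meaningful conjugate acid; N₂ departs as an exceptionally stable neutral molecule
CH₂=CHCH₂–OTf loses OTf⁻: pKₐ(CF₃SO₃H (triflic acid)) ≈ -14
CH₂=CHCH₂–OMs loses OMs⁻: pKₐ(CH₃SO₃H (MsOH)) ≈ -1.9
CH₂=CHCH₂–OC(O)CF₃ loses CF₃COO⁻: pKₐ(CF₃COOH) ≈ 0.2
CH₂=CHCH₂–F loses F⁻: pKₐ(HF) ≈ 3.2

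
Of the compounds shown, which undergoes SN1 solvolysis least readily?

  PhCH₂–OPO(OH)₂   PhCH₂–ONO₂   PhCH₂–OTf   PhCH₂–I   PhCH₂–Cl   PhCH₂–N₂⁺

PhCH₂–OPO(OH)₂

With the same alkyl group throughout, only the leaving group differentiates the rates.
Leaving-group ability tracks the stability of the departed species; conjugate-acid pKₐ is the usual yardstick (lower pKₐ → better LG).
PhCH₂–N₂⁺ loses N₂: no meaningful conjugate acid; N₂ departs as an exceptionally stable neutral molecule
PhCH₂–OTf loses OTf⁻: pKₐ(CF₃SO₃H (triflic acid)) ≈ -14
PhCH₂–I loses I⁻: pKₐ(HI) ≈ -10
PhCH₂–Cl loses Cl⁻: pKₐ(HCl) ≈ -7
PhCH₂–ONO₂ loses NO₃⁻: pKₐ(HNO₃) ≈ -1.3
PhCH₂–OPO(OH)₂ loses H₂PO₄⁻: pKₐ(H₃PO₄) ≈ 2.1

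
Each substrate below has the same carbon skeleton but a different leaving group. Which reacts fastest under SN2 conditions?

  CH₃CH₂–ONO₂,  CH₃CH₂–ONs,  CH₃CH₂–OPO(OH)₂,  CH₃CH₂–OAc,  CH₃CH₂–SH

With the same alkyl group throughout, only the leaving group differentiates the rates.
The more stable X⁻ (or X) is on its own — i.e. the weaker a base it is — the better a leaving group it makes.
CH₃CH₂–ONs loses ONs⁻: pKₐ(p-O₂NC₆H₄SO₃H) ≈ -3.5
CH₃CH₂–ONO₂ loses NO₃⁻: pKₐ(HNO₃) ≈ -1.3
CH₃CH₂–OPO(OH)₂ loses H₂PO₄⁻: pKₐ(H₃PO₄) ≈ 2.1
CH₃CH₂–OAc loses AcO⁻: pKₐ(CH₃COOH) ≈ 4.8
CH₃CH₂–SH loses HS⁻: pKₐ(H₂S) ≈ 7

CH₃CH₂–ONs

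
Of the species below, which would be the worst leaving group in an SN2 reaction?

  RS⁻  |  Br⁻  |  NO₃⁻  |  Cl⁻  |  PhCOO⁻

Rank by basicity of the departing species: weakest base leaves most easily.
Br⁻: pKₐ(HBr) ≈ -9
Cl⁻: pKₐ(HCl) ≈ -7
NO₃⁻: pKₐ(HNO₃) ≈ -1.3
PhCOO⁻: pKₐ(C₆H₅COOH) ≈ 4.2
RS⁻: pKₐ(RSH (a thiol)) ≈ 10.5

RS⁻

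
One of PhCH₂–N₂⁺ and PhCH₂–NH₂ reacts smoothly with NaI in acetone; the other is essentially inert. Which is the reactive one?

From PhCH₂–NH₂ the departing group would be NH₂⁻ (pKₐ(NH₃) ≈ 38). Extremely strong base; never a leaving group.
From PhCH₂–N₂⁺ the leaving group is N₂ (no meaningful conjugate acid; N₂ departs as an exceptionally stable neutral molecule).
(In practice PhCH₂–N₂⁺ is made from PhCH₂–NH₂ by diazotisation (NaNO₂ / HCl, 0 °C), generating a diazonium salt that expels N₂.)

PhCH₂–N₂⁺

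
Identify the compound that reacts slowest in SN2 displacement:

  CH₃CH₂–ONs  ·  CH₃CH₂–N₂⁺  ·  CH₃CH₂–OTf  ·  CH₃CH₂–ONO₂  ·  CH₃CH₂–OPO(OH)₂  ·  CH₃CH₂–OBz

CH₃CH₂–OBz

With the same alkyl group throughout, only the leaving group differentiates the rates.
The more stable X⁻ (or X) is on its own — i.e. the weaker a base it is — the better a leaving group it makes.
CH₃CH₂–N₂⁺ loses N₂: no meaningful conjugate acid; N₂ departs as an exceptionally stable neutral molecule
CH₃CH₂–OTf loses OTf⁻: pKₐ(CF₃SO₃H (triflic acid)) ≈ -14
CH₃CH₂–ONs loses ONs⁻: pKₐ(p-O₂NC₆H₄SO₃H) ≈ -3.5
CH₃CH₂–ONO₂ loses NO₃⁻: pKₐ(HNO₃) ≈ -1.3
CH₃CH₂–OPO(OH)₂ loses H₂PO₄⁻: pKₐ(H₃PO₄) ≈ 2.1
CH₃CH₂–OBz loses PhCOO⁻: pKₐ(C₆H₅COOH) ≈ 4.2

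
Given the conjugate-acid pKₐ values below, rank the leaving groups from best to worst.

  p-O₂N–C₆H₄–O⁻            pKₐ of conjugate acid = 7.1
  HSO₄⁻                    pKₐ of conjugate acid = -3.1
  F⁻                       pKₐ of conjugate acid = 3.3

Lower conjugate-acid pKₐ ⇒ weaker base ⇒ better leaving group.
Sorting by the given values: HSO₄⁻ (-3.1), F⁻ (3.3), p-O₂N–C₆H₄–O⁻ (7.1).

HSO₄⁻ > F⁻ > p-O₂N–C₆H₄–O⁻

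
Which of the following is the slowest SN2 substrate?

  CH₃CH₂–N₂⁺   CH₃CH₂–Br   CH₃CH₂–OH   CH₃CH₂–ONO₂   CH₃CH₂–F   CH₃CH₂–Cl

Identical carbon frameworks mean the comparison reduces to leaving-group quality.
The more stable X⁻ (or X) is on its own — i.e. the weaker a base it is — the better a leaving group it makes.
CH₃CH₂–N₂⁺ loses N₂: no meaningful conjugate acid; N₂ departs as an exceptionally stable neutral molecule
CH₃CH₂–Br loses Br⁻: pKₐ(HBr) ≈ -9
CH₃CH₂–Cl loses Cl⁻: pKₐ(HCl) ≈ -7
CH₃CH₂–ONO₂ loses NO₃⁻: pKₐ(HNO₃) ≈ -1.3
CH₃CH₂–F loses F⁻: pKₐ(HF) ≈ 3.2
CH₃CH₂–OH loses OH⁻: pKₐ(H₂O) ≈ 15.7

CH₃CH₂–OH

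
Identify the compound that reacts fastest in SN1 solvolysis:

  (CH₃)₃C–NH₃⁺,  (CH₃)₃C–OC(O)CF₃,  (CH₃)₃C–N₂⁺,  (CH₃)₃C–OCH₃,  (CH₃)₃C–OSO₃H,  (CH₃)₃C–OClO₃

With the same alkyl group throughout, only the leaving group differentiates the rates.
A good leaving group is a weak base: the lower the pKₐ of its conjugate acid, the more readily it departs.
(CH₃)₃C–N₂⁺ loses N₂: no meaningful conjugate acid; N₂ departs as an exceptionally stable neutral molecule
(CH₃)₃C–OClO₃ loses ClO₄⁻: pKₐ(HClO₄) ≈ -10
(CH₃)₃C–OSO₃H loses HSO₄⁻: pKₐ(H₂SO₄) ≈ -3
(CH₃)₃C–OC(O)CF₃ loses CF₃COO⁻: pKₐ(CF₃COOH) ≈ 0.2
(CH₃)₃C–NH₃⁺ loses NH₃: pKₐ(NH₄⁺) ≈ 9.2
(CH₃)₃C–OCH₃ loses CH₃O⁻: pKₐ(CH₃OH) ≈ 15.5

(CH₃)₃C–N₂⁺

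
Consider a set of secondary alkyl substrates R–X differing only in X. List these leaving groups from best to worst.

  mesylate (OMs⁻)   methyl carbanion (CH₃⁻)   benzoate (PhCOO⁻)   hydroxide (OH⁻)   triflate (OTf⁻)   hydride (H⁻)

triflate (OTf⁻) > mesylate (OMs⁻) > benzoate (PhCOO⁻) > hydroxide (OH⁻) > hydride (H⁻) > methyl carbanion (CH₃⁻)

Leaving-group ability tracks the stability of the departed species; conjugate-acid pKₐ is the usual yardstick (lower pKₐ → better LG).
triflate (OTf⁻): pKₐ(CF₃SO₃H (triflic acid)) ≈ -14 — charge spread over three oxygens and a CF₃ group; the premier leaving group in synthesis
mesylate (OMs⁻): pKₐ(CH₃SO₃H (MsOH)) ≈ -1.9 — resonance-delocalised alkanesulfonate
benzoate (PhCOO⁻): pKₐ(C₆H₅COOH) ≈ 4.2
hydroxide (OH⁻): pKₐ(H₂O) ≈ 15.7
hydride (H⁻): pKₐ(H₂) ≈ 36 — extremely strong base; leaves only in special hydride-transfer contexts
methyl carbanion (CH₃⁻): pKₐ(CH₄) ≈ 48 — unstabilised carbanion; the worst conceivable leaving group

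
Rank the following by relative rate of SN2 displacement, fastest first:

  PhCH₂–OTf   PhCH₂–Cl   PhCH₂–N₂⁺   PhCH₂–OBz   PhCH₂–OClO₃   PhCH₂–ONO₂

PhCH₂–N₂⁺ > PhCH₂–OTf > PhCH₂–OClO₃ > PhCH₂–Cl > PhCH₂–ONO₂ > PhCH₂–OBz

Identical carbon frameworks mean the comparison reduces to leaving-group quality.
A good leaving group is a weak base: the lower the pKₐ of its conjugate acid, the more readily it departs.
PhCH₂–N₂⁺ loses N₂: no meaningful conjugate acid; N₂ departs as an exceptionally stable neutral molecule
PhCH₂–OTf loses OTf⁻: pKₐ(CF₃SO₃H (triflic acid)) ≈ -14
PhCH₂–OClO₃ loses ClO₄⁻: pKₐ(HClO₄) ≈ -10
PhCH₂–Cl loses Cl⁻: pKₐ(HCl) ≈ -7
PhCH₂–ONO₂ loses NO₃⁻: pKₐ(HNO₃) ≈ -1.3
PhCH₂–OBz loses PhCOO⁻: pKₐ(C₆H₅COOH) ≈ 4.2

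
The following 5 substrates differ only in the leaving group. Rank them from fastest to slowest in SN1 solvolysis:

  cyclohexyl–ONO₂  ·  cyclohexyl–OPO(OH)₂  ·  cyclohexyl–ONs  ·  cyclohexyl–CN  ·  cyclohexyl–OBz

cyclohexyl–ONs > cyclohexyl–ONO₂ > cyclohexyl–OPO(OH)₂ > cyclohexyl–OBz > cyclohexyl–CN

Identical carbon frameworks mean the comparison reduces to leaving-group quality.
Leaving-group ability tracks the stability of the departed species; conjugate-acid pKₐ is the usual yardstick (lower pKₐ → better LG).
cyclohexyl–ONs loses ONs⁻: pKₐ(p-O₂NC₆H₄SO₃H) ≈ -3.5
cyclohexyl–ONO₂ loses NO₃⁻: pKₐ(HNO₃) ≈ -1.3
cyclohexyl–OPO(OH)₂ loses H₂PO₄⁻: pKₐ(H₃PO₄) ≈ 2.1
cyclohexyl–OBz loses PhCOO⁻: pKₐ(C₆H₅COOH) ≈ 4.2
cyclohexyl–CN loses CN⁻: pKₐ(HCN) ≈ 9.2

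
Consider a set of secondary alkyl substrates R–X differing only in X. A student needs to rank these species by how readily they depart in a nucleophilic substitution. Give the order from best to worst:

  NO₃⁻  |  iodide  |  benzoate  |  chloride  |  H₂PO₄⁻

iodide > chloride > NO₃⁻ > H₂PO₄⁻ > benzoate

Leaving-group ability tracks the stability of the departed species; conjugate-acid pKₐ is the usual yardstick (lower pKₐ → better LG).
iodide: pKₐ(HI) ≈ -10
chloride: pKₐ(HCl) ≈ -7
NO₃⁻: pKₐ(HNO₃) ≈ -1.3 — resonance-delocalised over three oxygens
H₂PO₄⁻: pKₐ(H₃PO₄) ≈ 2.1
benzoate: pKₐ(C₆H₅COOH) ≈ 4.2 — aryl carboxylate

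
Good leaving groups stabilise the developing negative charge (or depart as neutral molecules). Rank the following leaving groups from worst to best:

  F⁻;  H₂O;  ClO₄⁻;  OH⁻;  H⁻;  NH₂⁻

Leaving-group ability tracks the stability of the departed species; conjugate-acid pKₐ is the usual yardstick (lower pKₐ → better LG).
ClO₄⁻: pKₐ(HClO₄) ≈ -10 — extremely weak base; rarely used for safety reasons
H₂O: pKₐ(H₃O⁺) ≈ -1.7 — neutral; leaves from a protonated alcohol (R–OH₂⁺)
F⁻: pKₐ(HF) ≈ 3.2 — small and strongly basic; the poor halide leaving group
OH⁻: pKₐ(H₂O) ≈ 15.7
H⁻: pKₐ(H₂) ≈ 36 — extremely strong base; leaves only in special hydride-transfer contexts
NH₂⁻: pKₐ(NH₃) ≈ 38 — extremely strong base; never a leaving group
Reversing gives the worst-to-best order requested.

NH₂⁻ < H⁻ < OH⁻ < F⁻ < H₂O < ClO₄⁻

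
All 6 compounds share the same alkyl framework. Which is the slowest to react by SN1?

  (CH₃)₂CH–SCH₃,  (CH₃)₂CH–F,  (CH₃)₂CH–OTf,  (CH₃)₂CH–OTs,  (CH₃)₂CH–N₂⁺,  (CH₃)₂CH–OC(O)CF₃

(CH₃)₂CH–SCH₃

The skeletons are identical, so relative rate is governed entirely by leaving-group ability.
Leaving-group ability tracks the stability of the departed species; conjugate-acid pKₐ is the usual yardstick (lower pKₐ → better LG).
(CH₃)₂CH–N₂⁺ loses N₂: no meaningful conjugate acid; N₂ departs as an exceptionally stable neutral molecule
(CH₃)₂CH–OTf loses OTf⁻: pKₐ(CF₃SO₃H (triflic acid)) ≈ -14
(CH₃)₂CH–OTs loses OTs⁻: pKₐ(p-CH₃C₆H₄SO₃H (TsOH)) ≈ -2.8
(CH₃)₂CH–OC(O)CF₃ loses CF₃COO⁻: pKₐ(CF₃COOH) ≈ 0.2
(CH₃)₂CH–F loses F⁻: pKₐ(HF) ≈ 3.2
(CH₃)₂CH–SCH₃ loses RS⁻: pKₐ(RSH (a thiol)) ≈ 10.5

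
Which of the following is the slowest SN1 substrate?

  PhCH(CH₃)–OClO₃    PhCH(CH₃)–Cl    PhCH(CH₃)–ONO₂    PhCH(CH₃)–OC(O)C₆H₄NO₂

PhCH(CH₃)–OC(O)C₆H₄NO₂

With the same alkyl group throughout, only the leaving group differentiates the rates.
Rank by basicity of the departing species: weakest base leaves most easily.
PhCH(CH₃)–OClO₃ loses ClO₄⁻: pKₐ(HClO₄) ≈ -10
PhCH(CH₃)–Cl loses Cl⁻: pKₐ(HCl) ≈ -7
PhCH(CH₃)–ONO₂ loses NO₃⁻: pKₐ(HNO₃) ≈ -1.3
PhCH(CH₃)–OC(O)C₆H₄NO₂ loses p-O₂N–C₆H₄–COO⁻: pKₐ(p-nitrobenzoic acid) ≈ 3.4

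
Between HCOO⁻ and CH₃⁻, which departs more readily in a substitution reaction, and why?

HCOO⁻

HCOO⁻ is the better leaving group.
pKₐ(HCOOH) ≈ 3.8 versus pKₐ(CH₄) ≈ 48: HCOO⁻ is the much weaker base.
Resonance-stabilised carboxylate.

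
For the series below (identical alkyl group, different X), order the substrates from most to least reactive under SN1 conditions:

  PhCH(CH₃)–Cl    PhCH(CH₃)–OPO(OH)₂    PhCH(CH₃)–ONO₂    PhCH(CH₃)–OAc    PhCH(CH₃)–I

Same R in every case — rank the leaving groups.
Rank by basicity of the departing species: weakest base leaves most easily.
PhCH(CH₃)–I loses I⁻: pKₐ(HI) ≈ -10
PhCH(CH₃)–Cl loses Cl⁻: pKₐ(HCl) ≈ -7
PhCH(CH₃)–ONO₂ loses NO₃⁻: pKₐ(HNO₃) ≈ -1.3
PhCH(CH₃)–OPO(OH)₂ loses H₂PO₄⁻: pKₐ(H₃PO₄) ≈ 2.1
PhCH(CH₃)–OAc loses AcO⁻: pKₐ(CH₃COOH) ≈ 4.8

PhCH(CH₃)–I > PhCH(CH₃)–Cl > PhCH(CH₃)–ONO₂ > PhCH(CH₃)–OPO(OH)₂ > PhCH(CH₃)–OAc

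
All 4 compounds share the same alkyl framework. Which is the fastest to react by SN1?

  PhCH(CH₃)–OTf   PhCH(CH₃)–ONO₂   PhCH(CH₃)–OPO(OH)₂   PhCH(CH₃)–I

Same R in every case — rank the leaving groups.
Leaving-group ability tracks the stability of the departed species; conjugate-acid pKₐ is the usual yardstick (lower pKₐ → better LG).
PhCH(CH₃)–OTf loses OTf⁻: pKₐ(CF₃SO₃H (triflic acid)) ≈ -14
PhCH(CH₃)–I loses I⁻: pKₐ(HI) ≈ -10
PhCH(CH₃)–ONO₂ loses NO₃⁻: pKₐ(HNO₃) ≈ -1.3
PhCH(CH₃)–OPO(OH)₂ loses H₂PO₄⁻: pKₐ(H₃PO₄) ≈ 2.1

PhCH(CH₃)–OTf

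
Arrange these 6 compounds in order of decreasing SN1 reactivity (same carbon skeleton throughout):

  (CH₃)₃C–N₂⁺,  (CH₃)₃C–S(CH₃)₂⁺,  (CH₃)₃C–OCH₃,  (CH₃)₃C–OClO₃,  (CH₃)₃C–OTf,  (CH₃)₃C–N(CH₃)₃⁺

The skeletons are identical, so relative rate is governed entirely by leaving-group ability.
A good leaving group is a weak base: the lower the pKₐ of its conjugate acid, the more readily it departs.
(CH₃)₃C–N₂⁺ loses N₂: no meaningful conjugate acid; N₂ departs as an exceptionally stable neutral molecule
(CH₃)₃C–OTf loses OTf⁻: pKₐ(CF₃SO₃H (triflic acid)) ≈ -14
(CH₃)₃C–OClO₃ loses ClO₄⁻: pKₐ(HClO₄) ≈ -10
(CH₃)₃C–S(CH₃)₂⁺ loses SR'₂: pKₐ(R'₂SH⁺) ≈ -7
(CH₃)₃C–N(CH₃)₃⁺ loses NR'₃: pKₐ(R'₃NH⁺) ≈ 10.7
(CH₃)₃C–OCH₃ loses CH₃O⁻: pKₐ(CH₃OH) ≈ 15.5

(CH₃)₃C–N₂⁺ > (CH₃)₃C–OTf > (CH₃)₃C–OClO₃ > (CH₃)₃C–S(CH₃)₂⁺ > (CH₃)₃C–N(CH₃)₃⁺ > (CH₃)₃C–OCH₃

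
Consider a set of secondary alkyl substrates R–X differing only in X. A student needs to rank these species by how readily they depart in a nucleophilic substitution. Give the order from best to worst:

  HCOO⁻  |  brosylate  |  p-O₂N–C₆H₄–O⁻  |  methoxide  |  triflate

Leaving-group ability tracks the stability of the departed species; conjugate-acid pKₐ is the usual yardstick (lower pKₐ → better LG).
triflate: pKₐ(CF₃SO₃H (triflic acid)) ≈ -14
brosylate: pKₐ(p-BrC₆H₄SO₃H) ≈ -2.8
HCOO⁻: pKₐ(HCOOH) ≈ 3.8
p-O₂N–C₆H₄–O⁻: pKₐ(p-nitrophenol) ≈ 7.2
methoxide: pKₐ(CH₃OH) ≈ 15.5

triflate > brosylate > HCOO⁻ > p-O₂N–C₆H₄–O⁻ > methoxide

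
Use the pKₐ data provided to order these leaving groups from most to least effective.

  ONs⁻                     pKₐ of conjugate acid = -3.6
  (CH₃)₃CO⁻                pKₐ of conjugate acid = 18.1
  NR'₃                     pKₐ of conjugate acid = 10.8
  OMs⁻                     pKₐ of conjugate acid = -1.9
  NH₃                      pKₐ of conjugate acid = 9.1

ONs⁻ > OMs⁻ > NH₃ > NR'₃ > (CH₃)₃CO⁻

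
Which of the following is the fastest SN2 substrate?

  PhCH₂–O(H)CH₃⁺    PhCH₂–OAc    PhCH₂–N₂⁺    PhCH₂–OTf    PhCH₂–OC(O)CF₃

PhCH₂–N₂⁺

Same R in every case — rank the leaving groups.
Leaving-group ability tracks the stability of the departed species; conjugate-acid pKₐ is the usual yardstick (lower pKₐ → better LG).
PhCH₂–N₂⁺ loses N₂: no meaningful conjugate acid; N₂ departs as an exceptionally stable neutral molecule
PhCH₂–OTf loses OTf⁻: pKₐ(CF₃SO₃H (triflic acid)) ≈ -14
PhCH₂–O(H)CH₃⁺ loses R'OH: pKₐ(R'OH₂⁺) ≈ -2.4
PhCH₂–OC(O)CF₃ loses CF₃COO⁻: pKₐ(CF₃COOH) ≈ 0.2
PhCH₂–OAc loses AcO⁻: pKₐ(CH₃COOH) ≈ 4.8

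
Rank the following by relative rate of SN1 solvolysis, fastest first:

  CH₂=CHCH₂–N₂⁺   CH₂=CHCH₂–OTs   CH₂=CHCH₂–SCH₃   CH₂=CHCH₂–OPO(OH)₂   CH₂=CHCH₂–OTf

CH₂=CHCH₂–N₂⁺ > CH₂=CHCH₂–OTf > CH₂=CHCH₂–OTs > CH₂=CHCH₂–OPO(OH)₂ > CH₂=CHCH₂–SCH₃

Same R in every case — rank the leaving groups.
Rank by basicity of the departing species: weakest base leaves most easily.
CH₂=CHCH₂–N₂⁺ loses N₂: no meaningful conjugate acid; N₂ departs as an exceptionally stable neutral molecule
CH₂=CHCH₂–OTf loses OTf⁻: pKₐ(CF₃SO₃H (triflic acid)) ≈ -14
CH₂=CHCH₂–OTs loses OTs⁻: pKₐ(p-CH₃C₆H₄SO₃H (TsOH)) ≈ -2.8
CH₂=CHCH₂–OPO(OH)₂ loses H₂PO₄⁻: pKₐ(H₃PO₄) ≈ 2.1
CH₂=CHCH₂–SCH₃ loses RS⁻: pKₐ(RSH (a thiol)) ≈ 10.5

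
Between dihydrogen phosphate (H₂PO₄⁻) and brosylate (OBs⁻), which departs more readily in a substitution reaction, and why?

brosylate (OBs⁻)

brosylate (OBs⁻) is the better leaving group.
pKₐ(p-BrC₆H₄SO₃H) ≈ -2.8 versus pKₐ(H₃PO₄) ≈ 2.1: brosylate (OBs⁻) is the much weaker base.
Arenesulfonate with a p-bromo substituent.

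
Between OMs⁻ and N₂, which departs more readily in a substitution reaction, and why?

N₂ is the better leaving group.
N₂ is the ultimate leaving group — it departs as an exceptionally stable neutral molecule, whereas OMs⁻ (pKₐ(CH₃SO₃H (MsOH)) ≈ -1.9) is far more basic.

N₂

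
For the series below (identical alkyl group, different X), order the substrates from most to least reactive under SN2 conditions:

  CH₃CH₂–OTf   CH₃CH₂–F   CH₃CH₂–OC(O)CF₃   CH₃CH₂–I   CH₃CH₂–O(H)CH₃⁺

CH₃CH₂–OTf > CH₃CH₂–I > CH₃CH₂–O(H)CH₃⁺ > CH₃CH₂–OC(O)CF₃ > CH₃CH₂–F

Same R in every case — rank the leaving groups.
A good leaving group is a weak base: the lower the pKₐ of its conjugate acid, the more readily it departs.
CH₃CH₂–OTf loses OTf⁻: pKₐ(CF₃SO₃H (triflic acid)) ≈ -14
CH₃CH₂–I loses I⁻: pKₐ(HI) ≈ -10
CH₃CH₂–O(H)CH₃⁺ loses R'OH: pKₐ(R'OH₂⁺) ≈ -2.4
CH₃CH₂–OC(O)CF₃ loses CF₃COO⁻: pKₐ(CF₃COOH) ≈ 0.2
CH₃CH₂–F loses F⁻: pKₐ(HF) ≈ 3.2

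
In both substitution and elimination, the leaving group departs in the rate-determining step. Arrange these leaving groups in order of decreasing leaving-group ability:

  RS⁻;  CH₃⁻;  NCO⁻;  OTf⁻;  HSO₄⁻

OTf⁻ > HSO₄⁻ > NCO⁻ > RS⁻ > CH₃⁻

A good leaving group is a weak base: the lower the pKₐ of its conjugate acid, the more readily it departs.
OTf⁻: pKₐ(CF₃SO₃H (triflic acid)) ≈ -14
HSO₄⁻: pKₐ(H₂SO₄) ≈ -3
NCO⁻: pKₐ(HOCN) ≈ 3.5
RS⁻: pKₐ(RSH (a thiol)) ≈ 10.5
CH₃⁻: pKₐ(CH₄) ≈ 48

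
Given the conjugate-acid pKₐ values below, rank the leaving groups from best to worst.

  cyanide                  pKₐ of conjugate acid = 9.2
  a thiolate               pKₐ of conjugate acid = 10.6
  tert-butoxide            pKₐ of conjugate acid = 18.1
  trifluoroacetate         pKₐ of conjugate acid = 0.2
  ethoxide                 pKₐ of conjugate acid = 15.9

trifluoroacetate > cyanide > a thiolate > ethoxide > tert-butoxide

Lower conjugate-acid pKₐ ⇒ weaker base ⇒ better leaving group.
Sorting by the given values: trifluoroacetate (0.2), cyanide (9.2), a thiolate (10.6), ethoxide (15.9), tert-butoxide (18.1).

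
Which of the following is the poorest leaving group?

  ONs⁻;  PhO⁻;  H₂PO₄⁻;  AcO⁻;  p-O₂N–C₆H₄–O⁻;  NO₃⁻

PhO⁻

A good leaving group is a weak base: the lower the pKₐ of its conjugate acid, the more readily it departs.
ONs⁻: pKₐ(p-O₂NC₆H₄SO₃H) ≈ -3.5
NO₃⁻: pKₐ(HNO₃) ≈ -1.3
H₂PO₄⁻: pKₐ(H₃PO₄) ≈ 2.1
AcO⁻: pKₐ(CH₃COOH) ≈ 4.8
p-O₂N–C₆H₄–O⁻: pKₐ(p-nitrophenol) ≈ 7.2
PhO⁻: pKₐ(C₆H₅OH (phenol)) ≈ 10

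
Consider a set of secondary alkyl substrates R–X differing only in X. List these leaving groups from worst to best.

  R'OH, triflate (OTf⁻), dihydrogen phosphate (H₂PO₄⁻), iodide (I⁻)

Rank by basicity of the departing species: weakest base leaves most easily.
triflate (OTf⁻): pKₐ(CF₃SO₃H (triflic acid)) ≈ -14
iodide (I⁻): pKₐ(HI) ≈ -10
R'OH: pKₐ(R'OH₂⁺) ≈ -2.4
dihydrogen phosphate (H₂PO₄⁻): pKₐ(H₃PO₄) ≈ 2.1
Reversing gives the worst-to-best order requested.

dihydrogen phosphate (H₂PO₄⁻) < R'OH < iodide (I⁻) < triflate (OTf⁻)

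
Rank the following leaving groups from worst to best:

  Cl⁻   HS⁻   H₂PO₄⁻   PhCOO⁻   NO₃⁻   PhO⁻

The more stable X⁻ (or X) is on its own — i.e. the weaker a base it is — the better a leaving group it makes.
Cl⁻: pKₐ(HCl) ≈ -7
NO₃⁻: pKₐ(HNO₃) ≈ -1.3
H₂PO₄⁻: pKₐ(H₃PO₄) ≈ 2.1 — moderate base; biological leaving group after further activation
PhCOO⁻: pKₐ(C₆H₅COOH) ≈ 4.2 — aryl carboxylate
HS⁻: pKₐ(H₂S) ≈ 7
PhO⁻: pKₐ(C₆H₅OH (phenol)) ≈ 10
Listed from poorest to best leaving group as asked.

PhO⁻ < HS⁻ < PhCOO⁻ < H₂PO₄⁻ < NO₃⁻ < Cl⁻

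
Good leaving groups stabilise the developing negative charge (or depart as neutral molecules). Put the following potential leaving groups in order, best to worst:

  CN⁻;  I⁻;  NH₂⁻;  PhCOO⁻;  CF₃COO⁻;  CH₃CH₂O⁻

I⁻: pKₐ(HI) ≈ -10
CF₃COO⁻: pKₐ(CF₃COOH) ≈ 0.2
PhCOO⁻: pKₐ(C₆H₅COOH) ≈ 4.2 — aryl carboxylate
CN⁻: pKₐ(HCN) ≈ 9.2
CH₃CH₂O⁻: pKₐ(CH₃CH₂OH) ≈ 16 — strong base; alkoxides do not leave unassisted
NH₂⁻: pKₐ(NH₃) ≈ 38 — extremely strong base; never a leaving group

I⁻ > CF₃COO⁻ > PhCOO⁻ > CN⁻ > CH₃CH₂O⁻ > NH₂⁻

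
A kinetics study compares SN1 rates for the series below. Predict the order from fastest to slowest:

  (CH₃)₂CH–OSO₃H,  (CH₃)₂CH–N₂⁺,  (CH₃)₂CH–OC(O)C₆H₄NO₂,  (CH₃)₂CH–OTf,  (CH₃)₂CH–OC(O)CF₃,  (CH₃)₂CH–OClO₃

The skeletons are identical, so relative rate is governed entirely by leaving-group ability.
Leaving-group ability tracks the stability of the departed species; conjugate-acid pKₐ is the usual yardstick (lower pKₐ → better LG).
(CH₃)₂CH–N₂⁺ loses N₂: no meaningful conjugate acid; N₂ departs as an exceptionally stable neutral molecule
(CH₃)₂CH–OTf loses OTf⁻: pKₐ(CF₃SO₃H (triflic acid)) ≈ -14
(CH₃)₂CH–OClO₃ loses ClO₄⁻: pKₐ(HClO₄) ≈ -10
(CH₃)₂CH–OSO₃H loses HSO₄⁻: pKₐ(H₂SO₄) ≈ -3
(CH₃)₂CH–OC(O)CF₃ loses CF₃COO⁻: pKₐ(CF₃COOH) ≈ 0.2
(CH₃)₂CH–OC(O)C₆H₄NO₂ loses p-O₂N–C₆H₄–COO⁻: pKₐ(p-nitrobenzoic acid) ≈ 3.4

(CH₃)₂CH–N₂⁺ > (CH₃)₂CH–OTf > (CH₃)₂CH–OClO₃ > (CH₃)₂CH–OSO₃H > (CH₃)₂CH–OC(O)CF₃ > (CH₃)₂CH–OC(O)C₆H₄NO₂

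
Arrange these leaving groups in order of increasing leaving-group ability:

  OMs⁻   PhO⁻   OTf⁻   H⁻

H⁻ < PhO⁻ < OMs⁻ < OTf⁻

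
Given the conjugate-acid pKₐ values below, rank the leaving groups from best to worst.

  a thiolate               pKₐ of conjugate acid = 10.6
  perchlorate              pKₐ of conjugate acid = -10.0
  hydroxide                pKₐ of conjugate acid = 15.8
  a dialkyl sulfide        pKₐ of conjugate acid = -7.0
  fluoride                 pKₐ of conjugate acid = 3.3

perchlorate > a dialkyl sulfide > fluoride > a thiolate > hydroxide

Lower conjugate-acid pKₐ ⇒ weaker base ⇒ better leaving group.
Sorting by the given values: perchlorate (-10.0), a dialkyl sulfide (-7.0), fluoride (3.3), a thiolate (10.6), hydroxide (15.8).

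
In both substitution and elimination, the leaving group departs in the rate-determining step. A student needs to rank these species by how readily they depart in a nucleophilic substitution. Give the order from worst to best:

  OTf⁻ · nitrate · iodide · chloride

OTf⁻: pKₐ(CF₃SO₃H (triflic acid)) ≈ -14
iodide: pKₐ(HI) ≈ -10
chloride: pKₐ(HCl) ≈ -7
nitrate: pKₐ(HNO₃) ≈ -1.3
Reversing gives the worst-to-best order requested.

nitrate < chloride < iodide < OTf⁻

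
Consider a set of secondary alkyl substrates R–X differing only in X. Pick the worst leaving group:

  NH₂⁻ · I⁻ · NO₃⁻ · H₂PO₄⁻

The more stable X⁻ (or X) is on its own — i.e. the weaker a base it is — the better a leaving group it makes.
I⁻: pKₐ(HI) ≈ -10
NO₃⁻: pKₐ(HNO₃) ≈ -1.3
H₂PO₄⁻: pKₐ(H₃PO₄) ≈ 2.1
NH₂⁻: pKₐ(NH₃) ≈ 38

NH₂⁻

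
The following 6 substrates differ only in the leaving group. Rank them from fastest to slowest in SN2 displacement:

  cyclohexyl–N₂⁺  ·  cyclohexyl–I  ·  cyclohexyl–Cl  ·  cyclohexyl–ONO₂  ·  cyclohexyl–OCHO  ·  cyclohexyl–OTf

cyclohexyl–N₂⁺ > cyclohexyl–OTf > cyclohexyl–I > cyclohexyl–Cl > cyclohexyl–ONO₂ > cyclohexyl–OCHO

With the same alkyl group throughout, only the leaving group differentiates the rates.
Rank by basicity of the departing species: weakest base leaves most easily.
cyclohexyl–N₂⁺ loses N₂: no meaningful conjugate acid; N₂ departs as an exceptionally stable neutral molecule
cyclohexyl–OTf loses OTf⁻: pKₐ(CF₃SO₃H (triflic acid)) ≈ -14
cyclohexyl–I loses I⁻: pKₐ(HI) ≈ -10
cyclohexyl–Cl loses Cl⁻: pKₐ(HCl) ≈ -7
cyclohexyl–ONO₂ loses NO₃⁻: pKₐ(HNO₃) ≈ -1.3
cyclohexyl–OCHO loses HCOO⁻: pKₐ(HCOOH) ≈ 3.8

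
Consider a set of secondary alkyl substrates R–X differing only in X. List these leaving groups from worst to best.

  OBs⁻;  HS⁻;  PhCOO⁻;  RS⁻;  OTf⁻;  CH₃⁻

OTf⁻: pKₐ(CF₃SO₃H (triflic acid)) ≈ -14 — charge spread over three oxygens and a CF₃ group; the premier leaving group in synthesis
OBs⁻: pKₐ(p-BrC₆H₄SO₃H) ≈ -2.8
PhCOO⁻: pKₐ(C₆H₅COOH) ≈ 4.2
HS⁻: pKₐ(H₂S) ≈ 7 — larger and more polarisable than the oxygen analogue
RS⁻: pKₐ(RSH (a thiol)) ≈ 10.5
CH₃⁻: pKₐ(CH₄) ≈ 48 — unstabilised carbanion; the worst conceivable leaving group
Reversing gives the worst-to-best order requested.

CH₃⁻ < RS⁻ < HS⁻ < PhCOO⁻ < OBs⁻ < OTf⁻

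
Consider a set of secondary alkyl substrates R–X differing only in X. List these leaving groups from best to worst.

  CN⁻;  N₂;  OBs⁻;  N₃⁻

N₂: no meaningful conjugate acid; N₂ departs as an exceptionally stable neutral molecule
OBs⁻: pKₐ(p-BrC₆H₄SO₃H) ≈ -2.8 — arenesulfonate with a p-bromo substituent
N₃⁻: pKₐ(HN₃) ≈ 4.7 — linear, resonance-stabilised
CN⁻: pKₐ(HCN) ≈ 9.2 — sp carbon stabilises the charge somewhat, but still a poor LG

N₂ > OBs⁻ > N₃⁻ > CN⁻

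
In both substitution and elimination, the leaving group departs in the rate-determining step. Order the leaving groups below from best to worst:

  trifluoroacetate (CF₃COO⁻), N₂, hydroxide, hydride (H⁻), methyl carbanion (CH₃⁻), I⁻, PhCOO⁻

N₂ > I⁻ > trifluoroacetate (CF₃COO⁻) > PhCOO⁻ > hydroxide > hydride (H⁻) > methyl carbanion (CH₃⁻)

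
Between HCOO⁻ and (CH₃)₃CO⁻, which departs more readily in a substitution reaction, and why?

HCOO⁻

HCOO⁻ is the better leaving group.
pKₐ(HCOOH) ≈ 3.8 versus pKₐ(t-BuOH) ≈ 18: HCOO⁻ is the much weaker base.
Resonance-stabilised carboxylate.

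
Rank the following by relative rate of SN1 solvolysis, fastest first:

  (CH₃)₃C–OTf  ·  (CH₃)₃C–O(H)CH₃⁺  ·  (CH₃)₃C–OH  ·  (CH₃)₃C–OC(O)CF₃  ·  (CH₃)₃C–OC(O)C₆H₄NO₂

The skeletons are identical, so relative rate is governed entirely by leaving-group ability.
A good leaving group is a weak base: the lower the pKₐ of its conjugate acid, the more readily it departs.
(CH₃)₃C–OTf loses OTf⁻: pKₐ(CF₃SO₃H (triflic acid)) ≈ -14
(CH₃)₃C–O(H)CH₃⁺ loses R'OH: pKₐ(R'OH₂⁺) ≈ -2.4
(CH₃)₃C–OC(O)CF₃ loses CF₃COO⁻: pKₐ(CF₃COOH) ≈ 0.2
(CH₃)₃C–OC(O)C₆H₄NO₂ loses p-O₂N–C₆H₄–COO⁻: pKₐ(p-nitrobenzoic acid) ≈ 3.4
(CH₃)₃C–OH loses OH⁻: pKₐ(H₂O) ≈ 15.7

(CH₃)₃C–OTf > (CH₃)₃C–O(H)CH₃⁺ > (CH₃)₃C–OC(O)CF₃ > (CH₃)₃C–OC(O)C₆H₄NO₂ > (CH₃)₃C–OH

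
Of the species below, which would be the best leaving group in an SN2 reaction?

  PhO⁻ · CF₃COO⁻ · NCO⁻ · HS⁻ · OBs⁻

OBs⁻

The more stable X⁻ (or X) is on its own — i.e. the weaker a base it is — the better a leaving group it makes.
OBs⁻: pKₐ(p-BrC₆H₄SO₃H) ≈ -2.8
CF₃COO⁻: pKₐ(CF₃COOH) ≈ 0.2
NCO⁻: pKₐ(HOCN) ≈ 3.5
HS⁻: pKₐ(H₂S) ≈ 7
PhO⁻: pKₐ(C₆H₅OH (phenol)) ≈ 10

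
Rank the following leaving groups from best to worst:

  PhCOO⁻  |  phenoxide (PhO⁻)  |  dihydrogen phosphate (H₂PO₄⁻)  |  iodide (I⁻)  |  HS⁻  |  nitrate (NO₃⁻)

A good leaving group is a weak base: the lower the pKₐ of its conjugate acid, the more readily it departs.
iodide (I⁻): pKₐ(HI) ≈ -10
nitrate (NO₃⁻): pKₐ(HNO₃) ≈ -1.3
dihydrogen phosphate (H₂PO₄⁻): pKₐ(H₃PO₄) ≈ 2.1
PhCOO⁻: pKₐ(C₆H₅COOH) ≈ 4.2
HS⁻: pKₐ(H₂S) ≈ 7
phenoxide (PhO⁻): pKₐ(C₆H₅OH (phenol)) ≈ 10

iodide (I⁻) > nitrate (NO₃⁻) > dihydrogen phosphate (H₂PO₄⁻) > PhCOO⁻ > HS⁻ > phenoxide (PhO⁻)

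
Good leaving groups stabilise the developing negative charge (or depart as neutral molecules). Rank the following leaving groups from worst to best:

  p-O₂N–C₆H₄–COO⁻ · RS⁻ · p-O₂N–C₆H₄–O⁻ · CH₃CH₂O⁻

Rank by basicity of the departing species: weakest base leaves most easily.
p-O₂N–C₆H₄–COO⁻: pKₐ(p-nitrobenzoic acid) ≈ 3.4
p-O₂N–C₆H₄–O⁻: pKₐ(p-nitrophenol) ≈ 7.2
RS⁻: pKₐ(RSH (a thiol)) ≈ 10.5
CH₃CH₂O⁻: pKₐ(CH₃CH₂OH) ≈ 16
Listed from poorest to best leaving group as asked.

CH₃CH₂O⁻ < RS⁻ < p-O₂N–C₆H₄–O⁻ < p-O₂N–C₆H₄–COO⁻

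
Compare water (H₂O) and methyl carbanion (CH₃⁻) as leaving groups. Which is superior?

water (H₂O)

water (H₂O) is the better leaving group.
pKₐ(H₃O⁺) ≈ -1.7 versus pKₐ(CH₄) ≈ 48: water (H₂O) is the much weaker base.
Neutral; leaves from a protonated alcohol (R–OH₂⁺).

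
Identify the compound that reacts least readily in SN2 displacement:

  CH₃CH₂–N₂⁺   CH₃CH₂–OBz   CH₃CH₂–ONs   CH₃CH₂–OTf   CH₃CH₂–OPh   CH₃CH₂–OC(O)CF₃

Identical carbon frameworks mean the comparison reduces to leaving-group quality.
Rank by basicity of the departing species: weakest base leaves most easily.
CH₃CH₂–N₂⁺ loses N₂: no meaningful conjugate acid; N₂ departs as an exceptionally stable neutral molecule
CH₃CH₂–OTf loses OTf⁻: pKₐ(CF₃SO₃H (triflic acid)) ≈ -14
CH₃CH₂–ONs loses ONs⁻: pKₐ(p-O₂NC₆H₄SO₃H) ≈ -3.5
CH₃CH₂–OC(O)CF₃ loses CF₃COO⁻: pKₐ(CF₃COOH) ≈ 0.2
CH₃CH₂–OBz loses PhCOO⁻: pKₐ(C₆H₅COOH) ≈ 4.2
CH₃CH₂–OPh loses PhO⁻: pKₐ(C₆H₅OH (phenol)) ≈ 10

CH₃CH₂–OPh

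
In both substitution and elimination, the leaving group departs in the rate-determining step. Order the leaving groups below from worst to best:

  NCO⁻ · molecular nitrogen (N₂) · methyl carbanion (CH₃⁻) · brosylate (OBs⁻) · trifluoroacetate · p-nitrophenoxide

methyl carbanion (CH₃⁻) < p-nitrophenoxide < NCO⁻ < trifluoroacetate < brosylate (OBs⁻) < molecular nitrogen (N₂)

The more stable X⁻ (or X) is on its own — i.e. the weaker a base it is — the better a leaving group it makes.
molecular nitrogen (N₂): no meaningful conjugate acid; N₂ departs as an exceptionally stable neutral molecule
brosylate (OBs⁻): pKₐ(p-BrC₆H₄SO₃H) ≈ -2.8
trifluoroacetate: pKₐ(CF₃COOH) ≈ 0.2 — strongly electron-withdrawing CF₃ stabilises the carboxylate
NCO⁻: pKₐ(HOCN) ≈ 3.5
p-nitrophenoxide: pKₐ(p-nitrophenol) ≈ 7.2 — nitro group delocalises the charge; the classic chromogenic LG
methyl carbanion (CH₃⁻): pKₐ(CH₄) ≈ 48 — unstabilised carbanion; the worst conceivable leaving group
Listed from poorest to best leaving group as asked.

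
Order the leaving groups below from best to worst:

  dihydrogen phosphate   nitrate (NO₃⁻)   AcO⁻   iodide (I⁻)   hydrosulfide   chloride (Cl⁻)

iodide (I⁻) > chloride (Cl⁻) > nitrate (NO₃⁻) > dihydrogen phosphate > AcO⁻ > hydrosulfide

The more stable X⁻ (or X) is on its own — i.e. the weaker a base it is — the better a leaving group it makes.
iodide (I⁻): pKₐ(HI) ≈ -10
chloride (Cl⁻): pKₐ(HCl) ≈ -7
nitrate (NO₃⁻): pKₐ(HNO₃) ≈ -1.3 — resonance-delocalised over three oxygens
dihydrogen phosphate: pKₐ(H₃PO₄) ≈ 2.1 — moderate base; biological leaving group after further activation
AcO⁻: pKₐ(CH₃COOH) ≈ 4.8 — resonance-stabilised but still a weak base
hydrosulfide: pKₐ(H₂S) ≈ 7 — larger and more polarisable than the oxygen analogue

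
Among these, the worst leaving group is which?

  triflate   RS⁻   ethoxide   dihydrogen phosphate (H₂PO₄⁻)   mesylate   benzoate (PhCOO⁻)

ethoxide

Rank by basicity of the departing species: weakest base leaves most easily.
triflate: pKₐ(CF₃SO₃H (triflic acid)) ≈ -14
mesylate: pKₐ(CH₃SO₃H (MsOH)) ≈ -1.9
dihydrogen phosphate (H₂PO₄⁻): pKₐ(H₃PO₄) ≈ 2.1
benzoate (PhCOO⁻): pKₐ(C₆H₅COOH) ≈ 4.2
RS⁻: pKₐ(RSH (a thiol)) ≈ 10.5
ethoxide: pKₐ(CH₃CH₂OH) ≈ 16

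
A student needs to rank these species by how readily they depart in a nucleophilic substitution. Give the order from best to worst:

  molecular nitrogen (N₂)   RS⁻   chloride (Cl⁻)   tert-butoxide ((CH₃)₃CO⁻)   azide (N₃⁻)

molecular nitrogen (N₂): no meaningful conjugate acid; N₂ departs as an exceptionally stable neutral molecule
chloride (Cl⁻): pKₐ(HCl) ≈ -7
azide (N₃⁻): pKₐ(HN₃) ≈ 4.7
RS⁻: pKₐ(RSH (a thiol)) ≈ 10.5
tert-butoxide ((CH₃)₃CO⁻): pKₐ(t-BuOH) ≈ 18

molecular nitrogen (N₂) > chloride (Cl⁻) > azide (N₃⁻) > RS⁻ > tert-butoxide ((CH₃)₃CO⁻)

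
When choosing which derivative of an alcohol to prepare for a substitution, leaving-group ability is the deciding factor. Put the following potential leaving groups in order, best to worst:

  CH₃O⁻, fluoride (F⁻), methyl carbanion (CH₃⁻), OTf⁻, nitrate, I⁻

OTf⁻ > I⁻ > nitrate > fluoride (F⁻) > CH₃O⁻ > methyl carbanion (CH₃⁻)

A good leaving group is a weak base: the lower the pKₐ of its conjugate acid, the more readily it departs.
OTf⁻: pKₐ(CF₃SO₃H (triflic acid)) ≈ -14
I⁻: pKₐ(HI) ≈ -10
nitrate: pKₐ(HNO₃) ≈ -1.3
fluoride (F⁻): pKₐ(HF) ≈ 3.2
CH₃O⁻: pKₐ(CH₃OH) ≈ 15.5
methyl carbanion (CH₃⁻): pKₐ(CH₄) ≈ 48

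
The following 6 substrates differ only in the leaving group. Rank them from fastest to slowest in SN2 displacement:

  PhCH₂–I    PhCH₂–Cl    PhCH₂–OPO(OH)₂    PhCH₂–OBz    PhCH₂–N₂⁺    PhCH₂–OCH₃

PhCH₂–N₂⁺ > PhCH₂–I > PhCH₂–Cl > PhCH₂–OPO(OH)₂ > PhCH₂–OBz > PhCH₂–OCH₃

The skeletons are identical, so relative rate is governed entirely by leaving-group ability.
Leaving-group ability tracks the stability of the departed species; conjugate-acid pKₐ is the usual yardstick (lower pKₐ → better LG).
PhCH₂–N₂⁺ loses N₂: no meaningful conjugate acid; N₂ departs as an exceptionally stable neutral molecule
PhCH₂–I loses I⁻: pKₐ(HI) ≈ -10
PhCH₂–Cl loses Cl⁻: pKₐ(HCl) ≈ -7
PhCH₂–OPO(OH)₂ loses H₂PO₄⁻: pKₐ(H₃PO₄) ≈ 2.1
PhCH₂–OBz loses PhCOO⁻: pKₐ(C₆H₅COOH) ≈ 4.2
PhCH₂–OCH₃ loses CH₃O⁻: pKₐ(CH₃OH) ≈ 15.5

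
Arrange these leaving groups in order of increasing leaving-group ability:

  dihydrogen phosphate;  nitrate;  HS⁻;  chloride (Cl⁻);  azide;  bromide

HS⁻ < azide < dihydrogen phosphate < nitrate < chloride (Cl⁻) < bromide

bromide: pKₐ(HBr) ≈ -9
chloride (Cl⁻): pKₐ(HCl) ≈ -7 — moderately weak base
nitrate: pKₐ(HNO₃) ≈ -1.3 — resonance-delocalised over three oxygens
dihydrogen phosphate: pKₐ(H₃PO₄) ≈ 2.1 — moderate base; biological leaving group after further activation
azide: pKₐ(HN₃) ≈ 4.7 — linear, resonance-stabilised
HS⁻: pKₐ(H₂S) ≈ 7 — larger and more polarisable than the oxygen analogue
The question asks for worst first, so the sequence is read in increasing leaving-group ability.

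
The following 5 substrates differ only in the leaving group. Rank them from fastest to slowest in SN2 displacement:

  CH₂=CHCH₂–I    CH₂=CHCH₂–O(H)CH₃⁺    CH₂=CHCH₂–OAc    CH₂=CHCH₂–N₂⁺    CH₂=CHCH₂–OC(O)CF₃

CH₂=CHCH₂–N₂⁺ > CH₂=CHCH₂–I > CH₂=CHCH₂–O(H)CH₃⁺ > CH₂=CHCH₂–OC(O)CF₃ > CH₂=CHCH₂–OAc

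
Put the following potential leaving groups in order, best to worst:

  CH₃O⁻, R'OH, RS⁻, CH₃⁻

R'OH > RS⁻ > CH₃O⁻ > CH₃⁻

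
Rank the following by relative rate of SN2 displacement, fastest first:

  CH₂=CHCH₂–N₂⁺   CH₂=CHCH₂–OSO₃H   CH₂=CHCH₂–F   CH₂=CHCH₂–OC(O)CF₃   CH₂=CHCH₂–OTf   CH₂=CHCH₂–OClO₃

Same R in every case — rank the leaving groups.
Leaving-group ability tracks the stability of the departed species; conjugate-acid pKₐ is the usual yardstick (lower pKₐ → better LG).
CH₂=CHCH₂–N₂⁺ loses N₂: no meaningful conjugate acid; N₂ departs as an exceptionally stable neutral molecule
CH₂=CHCH₂–OTf loses OTf⁻: pKₐ(CF₃SO₃H (triflic acid)) ≈ -14
CH₂=CHCH₂–OClO₃ loses ClO₄⁻: pKₐ(HClO₄) ≈ -10
CH₂=CHCH₂–OSO₃H loses HSO₄⁻: pKₐ(H₂SO₄) ≈ -3
CH₂=CHCH₂–OC(O)CF₃ loses CF₃COO⁻: pKₐ(CF₃COOH) ≈ 0.2
CH₂=CHCH₂–F loses F⁻: pKₐ(HF) ≈ 3.2

CH₂=CHCH₂–N₂⁺ > CH₂=CHCH₂–OTf > CH₂=CHCH₂–OClO₃ > CH₂=CHCH₂–OSO₃H > CH₂=CHCH₂–OC(O)CF₃ > CH₂=CHCH₂–F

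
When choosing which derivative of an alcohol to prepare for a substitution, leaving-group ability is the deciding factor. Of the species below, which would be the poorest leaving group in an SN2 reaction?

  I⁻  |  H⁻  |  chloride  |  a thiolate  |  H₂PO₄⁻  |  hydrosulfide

H⁻

The more stable X⁻ (or X) is on its own — i.e. the weaker a base it is — the better a leaving group it makes.
I⁻: pKₐ(HI) ≈ -10
chloride: pKₐ(HCl) ≈ -7
H₂PO₄⁻: pKₐ(H₃PO₄) ≈ 2.1
hydrosulfide: pKₐ(H₂S) ≈ 7
a thiolate: pKₐ(RSH (a thiol)) ≈ 10.5
H⁻: pKₐ(H₂) ≈ 36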